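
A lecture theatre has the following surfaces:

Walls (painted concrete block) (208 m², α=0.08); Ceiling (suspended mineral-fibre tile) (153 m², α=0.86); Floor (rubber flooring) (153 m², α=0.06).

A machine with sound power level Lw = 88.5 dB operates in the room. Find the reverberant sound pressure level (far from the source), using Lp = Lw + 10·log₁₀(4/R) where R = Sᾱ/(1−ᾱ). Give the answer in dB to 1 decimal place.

A = 157.400 sabins; S = 514.0 m².
ᾱ = 0.3062, so room constant R = A/(1−ᾱ) = 226.867 m².
Lp = 88.5 + 10·log₁₀(4/226.867) = 88.5 + (-17.54) = 71.0 dB.

71.0 dB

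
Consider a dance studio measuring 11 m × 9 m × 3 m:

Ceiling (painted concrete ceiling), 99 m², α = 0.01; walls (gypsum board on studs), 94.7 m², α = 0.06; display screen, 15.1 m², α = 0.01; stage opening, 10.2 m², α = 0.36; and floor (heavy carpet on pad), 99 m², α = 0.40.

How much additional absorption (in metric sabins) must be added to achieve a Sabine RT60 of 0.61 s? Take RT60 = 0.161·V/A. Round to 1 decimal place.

Total absorption A₁ = 99*0.01 + 94.7*0.06 + 15.1*0.01 + 10.2*0.36 + 99*0.40
  = 0.990 + 5.682 + 0.151 + 3.672 + 39.600 = 50.095 m² sabins.
Target A₂ = 0.161·297/0.61 = 78.389 sabins (V = 297 m³).
ΔA = A₂ − A₁ = 78.389 − 50.095 = 28.3 sabins.

28.3 sabins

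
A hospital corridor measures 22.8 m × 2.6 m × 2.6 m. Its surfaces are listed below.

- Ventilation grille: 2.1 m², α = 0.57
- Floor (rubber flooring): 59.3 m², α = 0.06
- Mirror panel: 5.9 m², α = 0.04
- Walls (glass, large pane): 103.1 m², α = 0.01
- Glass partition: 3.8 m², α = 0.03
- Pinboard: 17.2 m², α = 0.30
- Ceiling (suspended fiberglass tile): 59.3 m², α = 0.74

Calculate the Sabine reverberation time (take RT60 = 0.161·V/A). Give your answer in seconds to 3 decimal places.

0.450 seconds

A = Σ Sᵢαᵢ = 2.1*0.57 + 59.3*0.06 + 5.9*0.04 + 103.1*0.01 + 3.8*0.03 + 17.2*0.30 + 59.3*0.74 = 55.178 sabins.
V = 22.8·2.6·2.6 = 154.128 m³.
T = 0.161 V/A = 0.161·154.128/55.178 = 0.450 s.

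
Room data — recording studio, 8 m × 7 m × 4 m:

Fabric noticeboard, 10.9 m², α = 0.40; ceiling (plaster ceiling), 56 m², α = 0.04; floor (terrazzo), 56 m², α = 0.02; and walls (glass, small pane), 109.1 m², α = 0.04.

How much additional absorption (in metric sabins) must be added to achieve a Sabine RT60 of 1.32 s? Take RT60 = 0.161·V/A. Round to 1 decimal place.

Total absorption A₁ = 10.9×0.40 + 56×0.04 + 56×0.02 + 109.1×0.04
  = 4.360 + 2.240 + 1.120 + 4.364 = 12.084 m² sabins.
For T = 1.32 s, need A₂ = 0.161·V/T = 0.161·224/1.32 = 27.321 sabins.
ΔA = A₂ − A₁ = 27.321 − 12.084 = 15.2 sabins.

15.2 sabins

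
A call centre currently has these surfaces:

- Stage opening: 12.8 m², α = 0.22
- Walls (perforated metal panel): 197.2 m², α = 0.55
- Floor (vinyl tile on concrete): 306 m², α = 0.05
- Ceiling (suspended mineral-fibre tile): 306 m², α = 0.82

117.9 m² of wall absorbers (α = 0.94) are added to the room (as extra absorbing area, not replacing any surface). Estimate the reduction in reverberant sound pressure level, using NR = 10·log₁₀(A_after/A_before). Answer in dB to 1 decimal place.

1.1 dB

A_before = Σ Sᵢαᵢ = 12.8×0.22 + 197.2×0.55 + 306×0.05 + 306×0.82 = 377.496 sabins.
Added absorption = 117.9 × 0.94 = 110.826 sabins.
A_after = 377.496 + 110.826 = 488.322 sabins.
NR = 10·log₁₀(488.322/377.496) = 1.1 dB.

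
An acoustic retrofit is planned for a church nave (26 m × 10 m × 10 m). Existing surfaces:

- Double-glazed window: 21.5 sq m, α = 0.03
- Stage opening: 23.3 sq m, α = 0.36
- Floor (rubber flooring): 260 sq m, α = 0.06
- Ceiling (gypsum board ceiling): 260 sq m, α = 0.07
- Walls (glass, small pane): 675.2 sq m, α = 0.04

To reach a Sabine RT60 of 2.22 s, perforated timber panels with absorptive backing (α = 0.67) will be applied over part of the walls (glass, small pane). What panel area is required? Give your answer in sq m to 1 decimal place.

188.4

Summing Sᵢαᵢ: 0.645 + 8.388 + 15.600 + 18.200 + 27.008 → A₁ = 69.841 sabins.
V = 2600 m³. Target absorption A₂ = 0.161 × 2600 / 2.22 = 188.559 sabins.
ΔA needed = 188.559 − 69.841 = 118.718 sabins.
Each sq m of panel replacing the walls (glass, small pane) adds (0.67 − 0.04) = 0.63 sabins.
Area = ΔA/Δα = 118.718/0.63 = 188.4 sq m.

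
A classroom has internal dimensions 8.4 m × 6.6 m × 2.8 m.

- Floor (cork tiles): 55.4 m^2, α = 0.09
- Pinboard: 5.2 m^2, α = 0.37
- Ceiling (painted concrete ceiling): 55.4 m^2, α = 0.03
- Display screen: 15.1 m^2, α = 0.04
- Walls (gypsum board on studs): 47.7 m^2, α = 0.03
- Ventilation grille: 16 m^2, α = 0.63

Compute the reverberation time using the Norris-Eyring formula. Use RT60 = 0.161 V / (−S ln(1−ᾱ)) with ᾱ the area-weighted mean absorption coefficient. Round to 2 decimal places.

S = Σ Sᵢ = 194.8 m^2.
Absorption A = 55.4·0.09 + 5.2·0.37 + 55.4·0.03 + 15.1·0.04 + 47.7·0.03 + 16·0.63 = 20.687 sabins.
Mean coefficient ᾱ = A/S = 0.1062.
−S·ln(1−ᾱ) = −194.8 × ln(1 − 0.1062) = 21.871.
V = 8.4 × 6.6 × 2.8 = 155.232 m³.
T = 0.161·V/[−S·ln(1−ᾱ)] = 0.161·155.232/21.871 = 1.14 s.

1.14 s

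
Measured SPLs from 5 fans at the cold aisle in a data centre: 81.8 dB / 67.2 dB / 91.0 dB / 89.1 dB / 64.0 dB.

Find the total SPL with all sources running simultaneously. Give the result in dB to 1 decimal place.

93.5 dB

Converting to relative power and adding: 10^(81.8/10) + 10^(67.2/10) + 10^(91.0/10) + 10^(89.1/10) + 10^(64.0/10) = 2.231e+09.
Combined level = 10 log₁₀(2.231e+09) = 93.5 dB.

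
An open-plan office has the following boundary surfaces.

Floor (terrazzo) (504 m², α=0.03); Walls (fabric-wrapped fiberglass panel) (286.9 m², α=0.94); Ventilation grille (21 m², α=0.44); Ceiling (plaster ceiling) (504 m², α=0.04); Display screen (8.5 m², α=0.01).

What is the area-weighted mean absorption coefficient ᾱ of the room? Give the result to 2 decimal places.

0.24

S = Σ Sᵢ = 504 + 286.9 + 21 + 504 + 8.5 = 1324.4 m².
Weighted sum Σ Sα = 314.291.
ᾱ = A/S = 0.24.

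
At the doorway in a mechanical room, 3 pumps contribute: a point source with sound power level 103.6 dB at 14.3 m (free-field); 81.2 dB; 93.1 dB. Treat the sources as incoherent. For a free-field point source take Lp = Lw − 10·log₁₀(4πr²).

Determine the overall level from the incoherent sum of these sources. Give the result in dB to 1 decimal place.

93.4 dB

Source at 14.3 m: Lp = 103.6 − 10·log₁₀(4π·14.3²) = 103.6 − 10·log₁₀(2569.697) = 69.5 dB.
Σ 10^(Lᵢ/10) = 2.182e+09.
Combined level = 10 log₁₀(2.182e+09) = 93.4 dB.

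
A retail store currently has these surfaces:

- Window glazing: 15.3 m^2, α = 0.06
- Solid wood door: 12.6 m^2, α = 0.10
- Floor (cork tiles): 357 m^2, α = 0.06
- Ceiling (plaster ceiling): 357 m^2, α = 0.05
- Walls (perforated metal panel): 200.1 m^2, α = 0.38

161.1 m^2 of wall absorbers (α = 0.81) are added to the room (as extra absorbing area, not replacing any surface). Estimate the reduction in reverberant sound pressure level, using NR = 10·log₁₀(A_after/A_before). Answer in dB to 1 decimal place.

Total absorption A_before = 15.3*0.06 + 12.6*0.10 + 357*0.06 + 357*0.05 + 200.1*0.38
  = 0.918 + 1.260 + 21.420 + 17.850 + 76.038 = 117.486 m^2 sabins.
Treatment contributes 161.1·0.81 = 130.491 sabins.
A_after = 117.486 + 130.491 = 247.977 sabins.
Reduction = 10 log₁₀(A_after/A_before) = 10 log₁₀(2.1107) = 3.2 dB.

3.2 dB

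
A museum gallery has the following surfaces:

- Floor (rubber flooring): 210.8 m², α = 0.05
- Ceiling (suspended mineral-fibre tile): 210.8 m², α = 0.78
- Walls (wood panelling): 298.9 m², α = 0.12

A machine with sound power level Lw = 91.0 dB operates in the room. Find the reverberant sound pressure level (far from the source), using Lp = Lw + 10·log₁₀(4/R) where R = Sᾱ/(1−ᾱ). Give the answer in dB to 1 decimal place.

72.3 dB

A = 210.832 sabins; S = 720.5 m².
ᾱ = 0.2926, so room constant R = A/(1−ᾱ) = 298.038 m².
Lp = 91.0 + 10·log₁₀(4/298.038) = 91.0 + (-18.72) = 72.3 dB.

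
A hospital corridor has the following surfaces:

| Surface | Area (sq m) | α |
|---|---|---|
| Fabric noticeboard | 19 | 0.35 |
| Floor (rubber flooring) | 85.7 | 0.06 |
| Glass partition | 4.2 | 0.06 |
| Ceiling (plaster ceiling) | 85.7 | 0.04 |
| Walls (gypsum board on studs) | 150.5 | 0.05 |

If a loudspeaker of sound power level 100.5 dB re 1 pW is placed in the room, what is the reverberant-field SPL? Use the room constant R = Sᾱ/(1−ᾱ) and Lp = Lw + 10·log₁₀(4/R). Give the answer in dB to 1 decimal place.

92.6 dB

A = 22.997 sabins; S = 345.1 sq m.
ᾱ = 0.0666, so room constant R = A/(1−ᾱ) = 24.638 sq m.
Lp = 100.5 + 10·log₁₀(4/24.638) = 100.5 + (-7.90) = 92.6 dB.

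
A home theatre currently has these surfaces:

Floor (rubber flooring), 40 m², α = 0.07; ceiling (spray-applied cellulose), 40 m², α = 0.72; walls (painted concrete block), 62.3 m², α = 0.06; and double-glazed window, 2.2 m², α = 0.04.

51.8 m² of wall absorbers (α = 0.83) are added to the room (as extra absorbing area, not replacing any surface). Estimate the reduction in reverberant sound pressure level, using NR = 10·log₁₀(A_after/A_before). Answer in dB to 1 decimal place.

A_before = Σ Sᵢαᵢ = 40*0.07 + 40*0.72 + 62.3*0.06 + 2.2*0.04 = 35.426 sabins.
Treatment contributes 51.8·0.83 = 42.994 sabins.
New total A_after = 78.420 sabins.
NR = 10·log₁₀(78.420/35.426) = 3.5 dB.

3.5 dB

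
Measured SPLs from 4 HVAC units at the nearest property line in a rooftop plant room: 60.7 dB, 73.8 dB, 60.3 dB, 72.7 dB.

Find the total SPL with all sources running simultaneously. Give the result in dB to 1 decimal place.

76.5 dB

Sum in the linear (power) domain: Σ 10^(Lᵢ/10) = 10^(60.7/10) + 10^(73.8/10) + 10^(60.3/10) + 10^(72.7/10) = 4.486e+07.
Combined level = 10 log₁₀(4.486e+07) = 76.5 dB.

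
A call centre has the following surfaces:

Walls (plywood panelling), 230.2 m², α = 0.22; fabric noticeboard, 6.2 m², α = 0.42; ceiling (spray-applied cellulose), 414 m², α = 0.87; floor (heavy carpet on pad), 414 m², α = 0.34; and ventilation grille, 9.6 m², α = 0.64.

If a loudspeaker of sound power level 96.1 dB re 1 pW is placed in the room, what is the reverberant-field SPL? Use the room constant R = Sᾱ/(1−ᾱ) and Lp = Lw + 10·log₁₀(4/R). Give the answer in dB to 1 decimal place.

71.4 dB

A = 560.332 sabins; S = 1074.0 m².
ᾱ = 0.5217, so room constant R = A/(1−ᾱ) = 1171.507 m².
Lp = 96.1 + 10·log₁₀(4/1171.507) = 96.1 + (-24.67) = 71.4 dB.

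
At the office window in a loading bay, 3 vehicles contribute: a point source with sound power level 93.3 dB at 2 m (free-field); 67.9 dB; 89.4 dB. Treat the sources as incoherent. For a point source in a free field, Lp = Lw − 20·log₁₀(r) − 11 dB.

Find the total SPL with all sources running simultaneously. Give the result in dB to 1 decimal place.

89.6 dB

Source at 2 m: Lp = 93.3 − 20·log₁₀(2) − 11 = 76.3 dB.
Σ 10^(Lᵢ/10) = 9.198e+08.
L_total = 10·log₁₀(9.198e+08) = 89.6 dB.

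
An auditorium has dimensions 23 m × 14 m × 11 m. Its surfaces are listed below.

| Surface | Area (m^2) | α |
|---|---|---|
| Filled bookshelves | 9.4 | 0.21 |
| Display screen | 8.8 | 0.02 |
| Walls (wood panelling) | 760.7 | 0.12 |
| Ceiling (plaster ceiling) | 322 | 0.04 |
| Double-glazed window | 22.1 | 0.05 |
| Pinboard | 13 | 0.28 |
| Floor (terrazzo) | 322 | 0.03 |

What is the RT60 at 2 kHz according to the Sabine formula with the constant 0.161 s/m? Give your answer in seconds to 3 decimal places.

4.724 sec

Summing Sᵢαᵢ: 1.974 + 0.176 + 91.284 + 12.880 + 1.105 + 3.640 + 9.660 → A = 120.719 sabins.
Volume V = 23 × 14 × 11 = 3542 m³.
T = 0.161 V/A = 0.161·3542/120.719 = 4.724 s.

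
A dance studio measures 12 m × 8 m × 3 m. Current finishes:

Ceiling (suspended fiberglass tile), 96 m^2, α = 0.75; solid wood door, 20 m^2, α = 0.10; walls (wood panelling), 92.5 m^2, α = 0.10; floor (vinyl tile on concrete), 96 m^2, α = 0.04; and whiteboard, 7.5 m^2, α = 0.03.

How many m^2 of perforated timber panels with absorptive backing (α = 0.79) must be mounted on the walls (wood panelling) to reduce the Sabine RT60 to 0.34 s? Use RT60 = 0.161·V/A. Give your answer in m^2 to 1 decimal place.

71.1

A₁ = Σ Sᵢαᵢ = 96*0.75 + 20*0.10 + 92.5*0.10 + 96*0.04 + 7.5*0.03 = 87.315 sabins.
Required A₂ = 0.161·288/0.34 = 136.376 sabins.
ΔA needed = 136.376 − 87.315 = 49.061 sabins.
Net gain per m^2: Δα = 0.79 − 0.10 = 0.69.
Area = ΔA/Δα = 49.061/0.69 = 71.1 m^2.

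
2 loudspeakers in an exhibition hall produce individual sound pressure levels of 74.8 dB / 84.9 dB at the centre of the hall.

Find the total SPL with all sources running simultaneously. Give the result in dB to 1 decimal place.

85.3 dB

Sum in the linear (power) domain: Σ 10^(Lᵢ/10) = 10^(74.8/10) + 10^(84.9/10) = 3.392e+08.
Combined level = 10 log₁₀(3.392e+08) = 85.3 dB.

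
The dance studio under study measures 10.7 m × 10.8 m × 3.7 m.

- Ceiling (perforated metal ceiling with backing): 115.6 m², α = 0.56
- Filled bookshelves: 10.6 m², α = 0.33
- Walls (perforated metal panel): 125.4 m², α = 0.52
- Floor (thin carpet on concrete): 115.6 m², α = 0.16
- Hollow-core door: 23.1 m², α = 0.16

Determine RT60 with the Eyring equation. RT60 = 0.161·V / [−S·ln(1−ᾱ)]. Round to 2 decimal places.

S = Σ Sᵢ = 390.3 m².
Σ(Sᵢαᵢ) = 115.6×0.56 + 10.6×0.33 + 125.4×0.52 + 115.6×0.16 + 23.1×0.16 = 155.634.
ᾱ = 155.634 / 390.3 = 0.3988.
−S·ln(1−ᾱ) = −390.3 × ln(1 − 0.3988) = 198.595.
V = 10.7 × 10.8 × 3.7 = 427.572 m³.
T = 0.161·V/[−S·ln(1−ᾱ)] = 0.161·427.572/198.595 = 0.35 s.

0.35 s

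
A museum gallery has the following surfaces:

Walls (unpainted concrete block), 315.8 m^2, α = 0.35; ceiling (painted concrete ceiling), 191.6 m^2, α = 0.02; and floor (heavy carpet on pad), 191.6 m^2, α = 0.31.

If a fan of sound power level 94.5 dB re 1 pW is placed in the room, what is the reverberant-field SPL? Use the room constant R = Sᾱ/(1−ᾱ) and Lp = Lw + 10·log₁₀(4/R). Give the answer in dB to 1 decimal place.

Σ(Sᵢαᵢ) = 315.8·0.35 + 191.6·0.02 + 191.6·0.31 = 173.758; total area S = 699.0 m^2.
ᾱ = 173.758/699.0 = 0.2486; R = Sᾱ/(1−ᾱ) = 173.758/(1−0.2486) = 231.246 m^2.
Lp = 94.5 + 10·log₁₀(4/231.246) = 94.5 + (-17.62) = 76.9 dB.

76.9 dB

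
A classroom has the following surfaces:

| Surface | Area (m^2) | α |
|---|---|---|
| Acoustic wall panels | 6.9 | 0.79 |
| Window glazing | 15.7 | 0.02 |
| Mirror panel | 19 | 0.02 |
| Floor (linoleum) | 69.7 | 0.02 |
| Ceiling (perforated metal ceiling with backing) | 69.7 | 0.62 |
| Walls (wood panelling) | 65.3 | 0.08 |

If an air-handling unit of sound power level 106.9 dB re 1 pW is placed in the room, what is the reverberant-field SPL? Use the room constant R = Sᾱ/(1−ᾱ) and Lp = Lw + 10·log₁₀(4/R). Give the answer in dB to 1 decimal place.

94.3 dB

A = 55.977 sabins; S = 246.3 m^2.
ᾱ = 0.2273, so room constant R = A/(1−ᾱ) = 72.443 m^2.
Lp = Lw + 10 log₁₀(4/R) = 106.9 -12.58 = 94.3 dB.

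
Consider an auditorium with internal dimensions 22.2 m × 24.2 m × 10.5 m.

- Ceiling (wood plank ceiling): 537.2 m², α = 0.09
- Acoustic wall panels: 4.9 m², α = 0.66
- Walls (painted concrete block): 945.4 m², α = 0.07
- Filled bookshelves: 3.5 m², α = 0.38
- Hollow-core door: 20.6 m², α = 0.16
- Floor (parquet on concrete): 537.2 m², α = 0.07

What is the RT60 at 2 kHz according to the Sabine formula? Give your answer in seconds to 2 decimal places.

5.68 seconds

Summing Sᵢαᵢ: 48.348 + 3.234 + 66.178 + 1.330 + 3.296 + 37.604 → A = 159.990 sabins.
Volume V = 22.2 × 24.2 × 10.5 = 5641.02 m³.
RT60 = 0.161 · V / A = 0.161 × 5641.02 / 159.990 = 5.68 s.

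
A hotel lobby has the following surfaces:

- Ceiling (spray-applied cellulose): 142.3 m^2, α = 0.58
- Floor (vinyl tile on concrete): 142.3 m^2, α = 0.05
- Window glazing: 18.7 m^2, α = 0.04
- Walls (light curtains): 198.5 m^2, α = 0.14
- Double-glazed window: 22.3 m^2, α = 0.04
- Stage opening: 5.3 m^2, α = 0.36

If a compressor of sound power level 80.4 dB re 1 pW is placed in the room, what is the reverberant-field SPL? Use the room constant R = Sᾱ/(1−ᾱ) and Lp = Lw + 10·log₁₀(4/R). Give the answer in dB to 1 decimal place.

A = 120.987 sabins; S = 529.4 m^2.
ᾱ = 120.987/529.4 = 0.2285; R = Sᾱ/(1−ᾱ) = 120.987/(1−0.2285) = 156.820 m^2.
Lp = 80.4 + 10·log₁₀(4/156.820) = 80.4 + (-15.93) = 64.5 dB.

64.5 dB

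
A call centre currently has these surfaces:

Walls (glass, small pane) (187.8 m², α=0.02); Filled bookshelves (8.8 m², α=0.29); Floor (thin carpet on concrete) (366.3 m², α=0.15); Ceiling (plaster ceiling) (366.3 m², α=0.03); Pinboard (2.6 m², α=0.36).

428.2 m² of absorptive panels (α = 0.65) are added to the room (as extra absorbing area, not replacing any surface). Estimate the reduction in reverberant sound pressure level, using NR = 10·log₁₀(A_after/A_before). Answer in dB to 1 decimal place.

6.8 dB

A_before = Σ Sᵢαᵢ = 187.8*0.02 + 8.8*0.29 + 366.3*0.15 + 366.3*0.03 + 2.6*0.36 = 73.178 sabins.
Added absorption = 428.2 × 0.65 = 278.330 sabins.
New total A_after = 351.508 sabins.
Reduction = 10 log₁₀(A_after/A_before) = 10 log₁₀(4.8035) = 6.8 dB.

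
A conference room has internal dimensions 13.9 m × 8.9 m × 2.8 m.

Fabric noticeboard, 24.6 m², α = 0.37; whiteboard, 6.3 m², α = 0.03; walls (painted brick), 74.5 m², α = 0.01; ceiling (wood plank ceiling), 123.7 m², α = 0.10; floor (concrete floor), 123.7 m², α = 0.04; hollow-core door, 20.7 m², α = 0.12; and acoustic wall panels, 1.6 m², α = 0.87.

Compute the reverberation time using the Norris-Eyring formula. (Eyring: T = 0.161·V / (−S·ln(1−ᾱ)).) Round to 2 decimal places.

Total surface area S = 24.6 + 6.3 + 74.5 + 123.7 + 123.7 + 20.7 + 1.6 = 375.1 m².
Σ(Sᵢαᵢ) = 24.6×0.37 + 6.3×0.03 + 74.5×0.01 + 123.7×0.10 + 123.7×0.04 + 20.7×0.12 + 1.6×0.87 = 31.230.
ᾱ = 31.230 / 375.1 = 0.0833.
−S·ln(1−ᾱ) = −375.1 × ln(1 − 0.0833) = 32.624.
V = 13.9 × 8.9 × 2.8 = 346.388 m³.
RT60 = 0.161 × 346.388 / 32.624 = 1.71 s.

1.71 sec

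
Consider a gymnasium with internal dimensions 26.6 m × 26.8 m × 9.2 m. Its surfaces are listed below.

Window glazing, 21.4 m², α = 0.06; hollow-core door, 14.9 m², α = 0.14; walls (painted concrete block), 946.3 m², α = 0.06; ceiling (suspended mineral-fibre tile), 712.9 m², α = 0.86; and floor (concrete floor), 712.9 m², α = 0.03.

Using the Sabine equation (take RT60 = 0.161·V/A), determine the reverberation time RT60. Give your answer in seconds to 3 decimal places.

Total absorption A = 21.4·0.06 + 14.9·0.14 + 946.3·0.06 + 712.9·0.86 + 712.9·0.03
  = 1.284 + 2.086 + 56.778 + 613.094 + 21.387 = 694.629 m² sabins.
Volume V = 26.6 × 26.8 × 9.2 = 6558.496 m³.
Sabine: RT60 = 0.161 × 6558.496 / 694.629 = 1.520 s.

1.520 sec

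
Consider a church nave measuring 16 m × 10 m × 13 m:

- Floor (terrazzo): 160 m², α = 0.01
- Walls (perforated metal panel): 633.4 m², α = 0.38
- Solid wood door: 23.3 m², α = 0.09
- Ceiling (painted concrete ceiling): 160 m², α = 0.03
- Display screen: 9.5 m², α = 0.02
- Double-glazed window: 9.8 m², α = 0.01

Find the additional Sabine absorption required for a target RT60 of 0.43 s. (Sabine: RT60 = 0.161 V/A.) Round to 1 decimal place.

529.3 sabins

Total absorption A₁ = 160·0.01 + 633.4·0.38 + 23.3·0.09 + 160·0.03 + 9.5·0.02 + 9.8·0.01
  = 1.600 + 240.692 + 2.097 + 4.800 + 0.190 + 0.098 = 249.477 m² sabins.
Target A₂ = 0.161·2080/0.43 = 778.791 sabins (V = 2080 m³).
ΔA = A₂ − A₁ = 778.791 − 249.477 = 529.3 sabins.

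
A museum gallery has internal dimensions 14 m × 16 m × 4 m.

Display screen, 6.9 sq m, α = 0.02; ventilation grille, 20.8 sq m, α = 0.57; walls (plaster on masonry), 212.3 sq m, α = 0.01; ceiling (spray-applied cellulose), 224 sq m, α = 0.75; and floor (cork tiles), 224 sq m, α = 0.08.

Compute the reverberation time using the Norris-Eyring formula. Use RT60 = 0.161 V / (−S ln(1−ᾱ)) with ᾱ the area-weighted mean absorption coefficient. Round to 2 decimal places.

0.61 sec

S = Σ Sᵢ = 688.0 sq m.
Σ(Sᵢαᵢ) = 6.9×0.02 + 20.8×0.57 + 212.3×0.01 + 224×0.75 + 224×0.08 = 200.037.
Mean coefficient ᾱ = A/S = 0.2908.
Eyring denominator: −S ln(1−ᾱ) = 236.409.
V = 14 × 16 × 4 = 896 m³.
RT60 = 0.161 × 896 / 236.409 = 0.61 s.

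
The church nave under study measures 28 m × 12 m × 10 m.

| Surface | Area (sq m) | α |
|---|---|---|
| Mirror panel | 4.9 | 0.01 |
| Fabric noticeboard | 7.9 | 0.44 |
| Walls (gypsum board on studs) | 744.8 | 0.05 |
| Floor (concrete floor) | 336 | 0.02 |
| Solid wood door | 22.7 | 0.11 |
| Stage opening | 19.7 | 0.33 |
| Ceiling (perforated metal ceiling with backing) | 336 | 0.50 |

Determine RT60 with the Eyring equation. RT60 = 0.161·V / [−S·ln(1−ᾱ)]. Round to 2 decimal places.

2.22 s

S = Σ Sᵢ = 1472.0 sq m.
Absorption A = 4.9·0.01 + 7.9·0.44 + 744.8·0.05 + 336·0.02 + 22.7·0.11 + 19.7·0.33 + 336·0.50 = 224.483 sabins.
ᾱ = 224.483 / 1472.0 = 0.1525.
Eyring denominator: −S ln(1−ᾱ) = 243.564.
V = 28 × 12 × 10 = 3360 m³.
T = 0.161·V/[−S·ln(1−ᾱ)] = 0.161·3360/243.564 = 2.22 s.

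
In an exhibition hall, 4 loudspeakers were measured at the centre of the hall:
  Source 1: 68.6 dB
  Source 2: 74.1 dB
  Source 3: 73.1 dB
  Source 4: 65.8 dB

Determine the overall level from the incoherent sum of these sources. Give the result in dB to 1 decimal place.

77.6 dB

Σ 10^(Lᵢ/10) = 5.717e+07.
L_total = 10·log₁₀(5.717e+07) = 77.6 dB.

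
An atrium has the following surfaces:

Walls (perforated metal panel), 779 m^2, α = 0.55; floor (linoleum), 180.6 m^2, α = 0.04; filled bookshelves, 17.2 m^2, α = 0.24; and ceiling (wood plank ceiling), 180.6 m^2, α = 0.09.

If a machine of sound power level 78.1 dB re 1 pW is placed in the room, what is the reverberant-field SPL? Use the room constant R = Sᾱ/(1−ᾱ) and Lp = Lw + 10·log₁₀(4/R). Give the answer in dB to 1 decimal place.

55.4 dB

Σ(Sᵢαᵢ) = 779·0.55 + 180.6·0.04 + 17.2·0.24 + 180.6·0.09 = 456.056; total area S = 1157.4 m^2.
ᾱ = 456.056/1157.4 = 0.3940; R = Sᾱ/(1−ᾱ) = 456.056/(1−0.3940) = 752.568 m^2.
Lp = Lw + 10 log₁₀(4/R) = 78.1 -22.74 = 55.4 dB.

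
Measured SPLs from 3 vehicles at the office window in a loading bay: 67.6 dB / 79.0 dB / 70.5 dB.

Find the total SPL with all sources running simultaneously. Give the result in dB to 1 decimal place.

Sum in the linear (power) domain: Σ 10^(Lᵢ/10) = 10^(67.6/10) + 10^(79.0/10) + 10^(70.5/10) = 9.641e+07.
Back to dB: 10·log₁₀ Σ = 79.8 dB.

79.8 dB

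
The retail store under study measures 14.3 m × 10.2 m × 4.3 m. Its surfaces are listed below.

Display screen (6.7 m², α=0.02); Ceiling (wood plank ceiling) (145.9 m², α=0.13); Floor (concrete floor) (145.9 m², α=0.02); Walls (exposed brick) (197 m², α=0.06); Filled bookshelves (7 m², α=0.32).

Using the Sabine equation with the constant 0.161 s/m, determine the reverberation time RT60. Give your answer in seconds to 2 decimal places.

Total absorption A = 6.7·0.02 + 145.9·0.13 + 145.9·0.02 + 197·0.06 + 7·0.32
  = 0.134 + 18.967 + 2.918 + 11.820 + 2.240 = 36.079 m² sabins.
V = 14.3·10.2·4.3 = 627.198 m³.
RT60 = 0.161 · V / A = 0.161 × 627.198 / 36.079 = 2.80 s.

2.80 s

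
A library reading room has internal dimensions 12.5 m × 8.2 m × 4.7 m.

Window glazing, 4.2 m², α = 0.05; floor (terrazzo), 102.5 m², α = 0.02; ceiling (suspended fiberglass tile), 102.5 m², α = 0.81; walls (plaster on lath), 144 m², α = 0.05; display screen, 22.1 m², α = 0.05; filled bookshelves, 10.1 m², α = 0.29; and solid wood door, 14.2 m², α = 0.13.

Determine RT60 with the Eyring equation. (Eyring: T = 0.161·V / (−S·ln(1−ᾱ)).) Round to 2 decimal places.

0.69 sec

Total surface area S = 4.2 + 102.5 + 102.5 + 144 + 22.1 + 10.1 + 14.2 = 399.6 m².
Σ(Sᵢαᵢ) = 4.2×0.05 + 102.5×0.02 + 102.5×0.81 + 144×0.05 + 22.1×0.05 + 10.1×0.29 + 14.2×0.13 = 98.365.
ᾱ = 98.365 / 399.6 = 0.2462.
Eyring denominator: −S ln(1−ᾱ) = 112.938.
V = 12.5 × 8.2 × 4.7 = 481.75 m³.
T = 0.161·V/[−S·ln(1−ᾱ)] = 0.161·481.75/112.938 = 0.69 s.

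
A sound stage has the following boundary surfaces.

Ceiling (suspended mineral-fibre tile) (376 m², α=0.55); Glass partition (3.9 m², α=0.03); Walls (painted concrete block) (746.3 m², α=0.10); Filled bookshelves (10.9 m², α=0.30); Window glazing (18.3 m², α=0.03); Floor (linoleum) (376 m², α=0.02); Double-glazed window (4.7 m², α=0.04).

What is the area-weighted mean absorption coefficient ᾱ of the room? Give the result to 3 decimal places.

S = Σ Sᵢ = 376 + 3.9 + 746.3 + 10.9 + 18.3 + 376 + 4.7 = 1536.1 m².
Σ(Sᵢαᵢ) = 376·0.55 + 3.9·0.03 + 746.3·0.10 + 10.9·0.30 + 18.3·0.03 + 376·0.02 + 4.7·0.04 = 293.074.
ᾱ = 293.074 / 1536.1 = 0.191.

0.191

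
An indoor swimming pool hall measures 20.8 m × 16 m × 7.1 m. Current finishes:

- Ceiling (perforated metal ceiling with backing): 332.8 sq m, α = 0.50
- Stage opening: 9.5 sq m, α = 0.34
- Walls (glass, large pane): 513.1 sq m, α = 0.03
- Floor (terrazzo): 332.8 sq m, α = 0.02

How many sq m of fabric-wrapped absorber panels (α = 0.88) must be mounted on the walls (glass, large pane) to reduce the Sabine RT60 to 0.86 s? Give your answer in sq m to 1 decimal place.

294.9

Equivalent absorption area: A₁ = 332.8*0.50 + 9.5*0.34 + 513.1*0.03 + 332.8*0.02 = 191.679 sq m.
V = 2362.88 m³. Target absorption A₂ = 0.161 × 2362.88 / 0.86 = 442.353 sabins.
Absorption to add: 442.353 − 191.679 = 250.674 sabins.
Each sq m of panel replacing the walls (glass, large pane) adds (0.88 − 0.03) = 0.85 sabins.
Panel area = 250.674 / 0.85 = 294.9 sq m.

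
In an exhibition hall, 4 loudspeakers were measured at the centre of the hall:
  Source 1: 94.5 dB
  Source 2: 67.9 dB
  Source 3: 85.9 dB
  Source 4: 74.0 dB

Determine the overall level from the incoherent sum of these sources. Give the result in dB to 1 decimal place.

95.1 dB

Converting to relative power and adding: 10^(94.5/10) + 10^(67.9/10) + 10^(85.9/10) + 10^(74.0/10) = 3.239e+09.
Back to dB: 10·log₁₀ Σ = 95.1 dB.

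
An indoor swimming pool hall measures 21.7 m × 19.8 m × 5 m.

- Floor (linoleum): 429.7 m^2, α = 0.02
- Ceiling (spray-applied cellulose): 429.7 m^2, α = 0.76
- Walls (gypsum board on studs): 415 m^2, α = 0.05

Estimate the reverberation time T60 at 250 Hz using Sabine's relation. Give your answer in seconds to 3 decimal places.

Equivalent absorption area: A = 429.7·0.02 + 429.7·0.76 + 415·0.05 = 355.916 m^2.
V = 21.7·19.8·5 = 2148.3 m³.
T = 0.161 V/A = 0.161·2148.3/355.916 = 0.972 s.

0.972 seconds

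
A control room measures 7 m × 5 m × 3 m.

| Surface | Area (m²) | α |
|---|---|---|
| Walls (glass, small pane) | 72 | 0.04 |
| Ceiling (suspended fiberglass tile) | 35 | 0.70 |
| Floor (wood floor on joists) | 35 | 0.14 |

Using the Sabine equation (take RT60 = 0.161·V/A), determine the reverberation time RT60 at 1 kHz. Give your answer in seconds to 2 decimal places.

0.52 sec

Total absorption A = 72·0.04 + 35·0.70 + 35·0.14
  = 2.880 + 24.500 + 4.900 = 32.280 m² sabins.
Volume V = 7 × 5 × 3 = 105 m³.
Sabine: RT60 = 0.161 × 105 / 32.280 = 0.52 s.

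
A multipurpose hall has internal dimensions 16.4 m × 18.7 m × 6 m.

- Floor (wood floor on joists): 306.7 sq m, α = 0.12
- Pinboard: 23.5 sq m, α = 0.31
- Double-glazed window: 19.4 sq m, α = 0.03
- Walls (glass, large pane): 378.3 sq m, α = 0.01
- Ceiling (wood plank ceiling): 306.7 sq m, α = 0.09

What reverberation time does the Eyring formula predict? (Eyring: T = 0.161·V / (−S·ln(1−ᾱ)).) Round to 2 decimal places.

Total surface area S = 306.7 + 23.5 + 19.4 + 378.3 + 306.7 = 1034.6 sq m.
Absorption A = 306.7·0.12 + 23.5·0.31 + 19.4·0.03 + 378.3·0.01 + 306.7·0.09 = 76.057 sabins.
ᾱ = 76.057 / 1034.6 = 0.0735.
−S·ln(1−ᾱ) = −1034.6 × ln(1 − 0.0735) = 78.983.
V = 16.4 × 18.7 × 6 = 1840.08 m³.
T = 0.161·V/[−S·ln(1−ᾱ)] = 0.161·1840.08/78.983 = 3.75 s.

3.75 s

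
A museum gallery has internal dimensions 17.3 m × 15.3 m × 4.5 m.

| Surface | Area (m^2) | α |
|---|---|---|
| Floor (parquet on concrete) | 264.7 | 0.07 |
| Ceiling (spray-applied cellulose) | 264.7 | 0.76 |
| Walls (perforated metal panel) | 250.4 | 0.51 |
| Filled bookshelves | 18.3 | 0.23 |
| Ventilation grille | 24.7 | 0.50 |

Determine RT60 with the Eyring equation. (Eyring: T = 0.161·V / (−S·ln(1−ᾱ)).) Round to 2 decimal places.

0.40 sec

S = Σ Sᵢ = 822.8 m^2.
Σ(Sᵢαᵢ) = 264.7·0.07 + 264.7·0.76 + 250.4·0.51 + 18.3·0.23 + 24.7·0.50 = 363.964.
Mean coefficient ᾱ = A/S = 0.4423.
−S·ln(1−ᾱ) = −822.8 × ln(1 − 0.4423) = 480.461.
V = 17.3 × 15.3 × 4.5 = 1191.105 m³.
RT60 = 0.161 × 1191.105 / 480.461 = 0.40 s.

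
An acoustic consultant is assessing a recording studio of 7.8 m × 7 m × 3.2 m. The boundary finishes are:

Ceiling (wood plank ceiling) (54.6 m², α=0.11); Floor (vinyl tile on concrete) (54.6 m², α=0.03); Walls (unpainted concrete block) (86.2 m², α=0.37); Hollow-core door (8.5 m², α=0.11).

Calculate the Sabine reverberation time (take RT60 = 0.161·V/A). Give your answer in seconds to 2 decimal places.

0.70 s

Total absorption A = 54.6×0.11 + 54.6×0.03 + 86.2×0.37 + 8.5×0.11
  = 6.006 + 1.638 + 31.894 + 0.935 = 40.473 m² sabins.
Volume V = 7.8 × 7 × 3.2 = 174.72 m³.
RT60 = 0.161 · V / A = 0.161 × 174.72 / 40.473 = 0.70 s.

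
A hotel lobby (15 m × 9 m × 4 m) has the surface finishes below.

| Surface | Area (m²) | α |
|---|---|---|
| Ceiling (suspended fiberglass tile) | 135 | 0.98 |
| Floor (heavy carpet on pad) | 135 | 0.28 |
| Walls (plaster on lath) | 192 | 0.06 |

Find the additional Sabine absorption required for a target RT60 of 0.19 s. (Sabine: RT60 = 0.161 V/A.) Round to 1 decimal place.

A₁ = Σ Sᵢαᵢ = 135·0.98 + 135·0.28 + 192·0.06 = 181.620 sabins.
V = 540 m³. Required absorption A₂ = 0.161 × 540 / 0.19 = 457.579 sabins.
Additional absorption ΔA = 457.579 − 181.620 = 276.0 sabins.

276.0 sabins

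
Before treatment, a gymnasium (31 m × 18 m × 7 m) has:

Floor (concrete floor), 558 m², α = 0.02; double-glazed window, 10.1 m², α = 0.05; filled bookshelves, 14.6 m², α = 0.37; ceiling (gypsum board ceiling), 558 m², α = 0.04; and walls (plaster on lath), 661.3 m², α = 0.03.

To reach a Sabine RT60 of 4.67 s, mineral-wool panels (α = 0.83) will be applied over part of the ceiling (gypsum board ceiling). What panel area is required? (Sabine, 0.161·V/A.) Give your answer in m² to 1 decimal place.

95.5

Equivalent absorption area: A₁ = 558·0.02 + 10.1·0.05 + 14.6·0.37 + 558·0.04 + 661.3·0.03 = 59.226 m².
V = 3906 m³. Target absorption A₂ = 0.161 × 3906 / 4.67 = 134.661 sabins.
Absorption to add: 134.661 − 59.226 = 75.435 sabins.
Net gain per m²: Δα = 0.83 − 0.04 = 0.79.
Panel area = 75.435 / 0.79 = 95.5 m².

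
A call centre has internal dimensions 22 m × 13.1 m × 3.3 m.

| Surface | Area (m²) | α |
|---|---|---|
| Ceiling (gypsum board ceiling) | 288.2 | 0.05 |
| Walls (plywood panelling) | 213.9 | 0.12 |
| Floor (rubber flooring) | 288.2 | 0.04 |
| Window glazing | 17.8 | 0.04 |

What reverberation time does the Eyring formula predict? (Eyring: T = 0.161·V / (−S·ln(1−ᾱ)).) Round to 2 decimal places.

S = Σ Sᵢ = 808.1 m².
Σ(Sᵢαᵢ) = 288.2×0.05 + 213.9×0.12 + 288.2×0.04 + 17.8×0.04 = 52.318.
ᾱ = 52.318 / 808.1 = 0.0647.
−S·ln(1−ᾱ) = −808.1 × ln(1 − 0.0647) = 54.052.
V = 22 × 13.1 × 3.3 = 951.06 m³.
T = 0.161·V/[−S·ln(1−ᾱ)] = 0.161·951.06/54.052 = 2.83 s.

2.83 seconds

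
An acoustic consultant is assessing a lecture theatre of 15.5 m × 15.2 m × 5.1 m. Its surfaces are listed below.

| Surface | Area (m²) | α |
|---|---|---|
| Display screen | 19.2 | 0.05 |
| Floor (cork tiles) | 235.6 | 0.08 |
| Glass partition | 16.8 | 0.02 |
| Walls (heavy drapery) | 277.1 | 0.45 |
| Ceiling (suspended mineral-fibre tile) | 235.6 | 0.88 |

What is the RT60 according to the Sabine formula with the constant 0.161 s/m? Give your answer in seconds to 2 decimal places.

Equivalent absorption area: A = 19.2·0.05 + 235.6·0.08 + 16.8·0.02 + 277.1·0.45 + 235.6·0.88 = 352.167 m².
Volume V = 15.5 × 15.2 × 5.1 = 1201.56 m³.
T = 0.161 V/A = 0.161·1201.56/352.167 = 0.55 s.

0.55 seconds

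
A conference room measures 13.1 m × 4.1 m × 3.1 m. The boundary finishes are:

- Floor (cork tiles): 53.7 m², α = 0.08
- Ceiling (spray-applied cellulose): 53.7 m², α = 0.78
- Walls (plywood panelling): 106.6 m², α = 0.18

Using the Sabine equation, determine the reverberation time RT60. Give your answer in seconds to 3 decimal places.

0.410 s

Summing Sᵢαᵢ: 4.296 + 41.886 + 19.188 → A = 65.370 sabins.
Room volume: 166.501 m³.
RT60 = 0.161 · V / A = 0.161 × 166.501 / 65.370 = 0.410 s.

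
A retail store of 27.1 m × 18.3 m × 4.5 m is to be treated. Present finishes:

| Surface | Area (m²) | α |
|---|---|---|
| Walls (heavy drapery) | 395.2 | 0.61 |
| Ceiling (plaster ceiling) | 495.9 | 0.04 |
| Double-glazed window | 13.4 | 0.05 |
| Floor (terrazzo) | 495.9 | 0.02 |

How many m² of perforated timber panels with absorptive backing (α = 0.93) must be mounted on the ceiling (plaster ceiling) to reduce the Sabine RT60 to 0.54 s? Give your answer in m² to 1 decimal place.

442.6

A₁ = Σ Sᵢαᵢ = 395.2×0.61 + 495.9×0.04 + 13.4×0.05 + 495.9×0.02 = 271.496 sabins.
V = 2231.685 m³. Target absorption A₂ = 0.161 × 2231.685 / 0.54 = 665.373 sabins.
ΔA needed = 665.373 − 271.496 = 393.877 sabins.
Net gain per m²: Δα = 0.93 − 0.04 = 0.89.
Area = ΔA/Δα = 393.877/0.89 = 442.6 m².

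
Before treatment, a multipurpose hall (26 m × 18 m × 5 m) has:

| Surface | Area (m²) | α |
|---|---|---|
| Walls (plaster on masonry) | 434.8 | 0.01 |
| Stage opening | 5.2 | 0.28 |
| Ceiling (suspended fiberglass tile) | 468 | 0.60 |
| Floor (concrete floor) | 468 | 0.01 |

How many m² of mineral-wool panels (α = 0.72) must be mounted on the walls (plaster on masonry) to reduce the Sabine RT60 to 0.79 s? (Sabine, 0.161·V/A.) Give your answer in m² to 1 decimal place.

A₁ = Σ Sᵢαᵢ = 434.8*0.01 + 5.2*0.28 + 468*0.60 + 468*0.01 = 291.284 sabins.
Required A₂ = 0.161·2340/0.79 = 476.886 sabins.
Absorption to add: 476.886 − 291.284 = 185.602 sabins.
Each m² of panel replacing the walls (plaster on masonry) adds (0.72 − 0.01) = 0.71 sabins.
Panel area = 185.602 / 0.71 = 261.4 m².

261.4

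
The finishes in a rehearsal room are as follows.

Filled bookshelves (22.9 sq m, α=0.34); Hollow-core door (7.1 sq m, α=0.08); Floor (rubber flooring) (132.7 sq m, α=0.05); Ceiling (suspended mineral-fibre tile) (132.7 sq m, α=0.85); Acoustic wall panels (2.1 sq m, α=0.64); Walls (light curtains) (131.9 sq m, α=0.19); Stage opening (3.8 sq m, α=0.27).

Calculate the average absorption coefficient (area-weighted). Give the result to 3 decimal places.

Total surface area S = 433.2 sq m.
Weighted sum Σ Sα = 155.215.
ᾱ = 155.215 / 433.2 = 0.358.

0.358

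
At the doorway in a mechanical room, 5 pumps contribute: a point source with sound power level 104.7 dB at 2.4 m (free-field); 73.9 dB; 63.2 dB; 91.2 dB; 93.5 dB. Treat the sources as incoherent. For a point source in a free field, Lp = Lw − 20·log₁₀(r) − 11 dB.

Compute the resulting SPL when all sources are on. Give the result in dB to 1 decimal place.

96.0 dB

Source at 2.4 m: Lp = 104.7 − 20·log₁₀(2.4) − 11 = 86.1 dB.
Σ 10^(Lᵢ/10) = 3.991e+09.
L_total = 10·log₁₀(3.991e+09) = 96.0 dB.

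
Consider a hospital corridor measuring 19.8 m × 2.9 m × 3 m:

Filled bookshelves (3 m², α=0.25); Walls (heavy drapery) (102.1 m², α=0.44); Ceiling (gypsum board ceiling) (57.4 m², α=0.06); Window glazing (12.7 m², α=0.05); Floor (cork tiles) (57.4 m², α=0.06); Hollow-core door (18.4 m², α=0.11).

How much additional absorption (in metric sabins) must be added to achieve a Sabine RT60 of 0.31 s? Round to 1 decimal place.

34.2 sabins

Total absorption A₁ = 3·0.25 + 102.1·0.44 + 57.4·0.06 + 12.7·0.05 + 57.4·0.06 + 18.4·0.11
  = 0.750 + 44.924 + 3.444 + 0.635 + 3.444 + 2.024 = 55.221 m² sabins.
V = 172.26 m³. Required absorption A₂ = 0.161 × 172.26 / 0.31 = 89.464 sabins.
Shortfall: 89.464 − 55.221 = 34.2 sabins.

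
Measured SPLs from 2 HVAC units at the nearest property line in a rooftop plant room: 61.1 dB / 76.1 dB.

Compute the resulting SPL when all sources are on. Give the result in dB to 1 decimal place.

76.2 dB

Σ 10^(Lᵢ/10) = 4.203e+07.
Combined level = 10 log₁₀(4.203e+07) = 76.2 dB.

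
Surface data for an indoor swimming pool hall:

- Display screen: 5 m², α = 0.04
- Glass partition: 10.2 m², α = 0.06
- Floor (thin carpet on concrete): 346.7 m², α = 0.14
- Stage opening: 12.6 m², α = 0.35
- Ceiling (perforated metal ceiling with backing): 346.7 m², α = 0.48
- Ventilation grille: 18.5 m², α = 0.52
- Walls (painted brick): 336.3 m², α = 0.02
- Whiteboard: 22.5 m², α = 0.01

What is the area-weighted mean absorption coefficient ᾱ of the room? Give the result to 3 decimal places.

0.216

S = Σ Sᵢ = 5 + 10.2 + 346.7 + 12.6 + 346.7 + 18.5 + 336.3 + 22.5 = 1098.5 m².
Σ(Sᵢαᵢ) = 5·0.04 + 10.2·0.06 + 346.7·0.14 + 12.6·0.35 + 346.7·0.48 + 18.5·0.52 + 336.3·0.02 + 22.5·0.01 = 236.747.
ᾱ = A/S = 0.216.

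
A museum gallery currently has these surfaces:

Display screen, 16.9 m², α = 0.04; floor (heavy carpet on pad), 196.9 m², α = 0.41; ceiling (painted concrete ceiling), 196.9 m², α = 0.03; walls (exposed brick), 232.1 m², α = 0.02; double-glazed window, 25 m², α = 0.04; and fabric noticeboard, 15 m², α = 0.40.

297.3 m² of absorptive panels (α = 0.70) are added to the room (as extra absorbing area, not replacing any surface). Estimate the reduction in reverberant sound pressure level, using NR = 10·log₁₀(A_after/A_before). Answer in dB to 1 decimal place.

4.9 dB

A_before = Σ Sᵢαᵢ = 16.9×0.04 + 196.9×0.41 + 196.9×0.03 + 232.1×0.02 + 25×0.04 + 15×0.40 = 98.954 sabins.
Treatment contributes 297.3·0.70 = 208.110 sabins.
A_after = 98.954 + 208.110 = 307.064 sabins.
NR = 10·log₁₀(307.064/98.954) = 4.9 dB.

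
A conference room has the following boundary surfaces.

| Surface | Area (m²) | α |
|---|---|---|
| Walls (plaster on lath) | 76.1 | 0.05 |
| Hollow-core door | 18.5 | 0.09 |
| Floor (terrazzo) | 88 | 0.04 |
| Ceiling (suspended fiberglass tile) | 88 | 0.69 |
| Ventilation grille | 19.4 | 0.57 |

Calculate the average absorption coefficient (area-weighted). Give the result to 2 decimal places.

S = Σ Sᵢ = 76.1 + 18.5 + 88 + 88 + 19.4 = 290.0 m².
Weighted sum Σ Sα = 80.768.
ᾱ = A/S = 0.28.

0.28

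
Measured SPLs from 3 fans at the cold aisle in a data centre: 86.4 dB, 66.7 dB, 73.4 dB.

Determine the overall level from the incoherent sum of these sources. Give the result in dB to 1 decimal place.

Converting to relative power and adding: 10^(86.4/10) + 10^(66.7/10) + 10^(73.4/10) = 4.631e+08.
L_total = 10·log₁₀(4.631e+08) = 86.7 dB.

86.7 dB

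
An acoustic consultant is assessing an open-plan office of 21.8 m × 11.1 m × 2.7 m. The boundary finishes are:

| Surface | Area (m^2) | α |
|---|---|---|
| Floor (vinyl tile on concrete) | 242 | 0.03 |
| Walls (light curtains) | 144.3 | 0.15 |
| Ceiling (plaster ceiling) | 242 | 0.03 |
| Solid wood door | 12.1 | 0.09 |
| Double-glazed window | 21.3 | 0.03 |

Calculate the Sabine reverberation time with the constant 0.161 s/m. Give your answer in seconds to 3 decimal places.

Equivalent absorption area: A = 242×0.03 + 144.3×0.15 + 242×0.03 + 12.1×0.09 + 21.3×0.03 = 37.893 m^2.
Room volume: 653.346 m³.
RT60 = 0.161 · V / A = 0.161 × 653.346 / 37.893 = 2.776 s.

2.776 s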